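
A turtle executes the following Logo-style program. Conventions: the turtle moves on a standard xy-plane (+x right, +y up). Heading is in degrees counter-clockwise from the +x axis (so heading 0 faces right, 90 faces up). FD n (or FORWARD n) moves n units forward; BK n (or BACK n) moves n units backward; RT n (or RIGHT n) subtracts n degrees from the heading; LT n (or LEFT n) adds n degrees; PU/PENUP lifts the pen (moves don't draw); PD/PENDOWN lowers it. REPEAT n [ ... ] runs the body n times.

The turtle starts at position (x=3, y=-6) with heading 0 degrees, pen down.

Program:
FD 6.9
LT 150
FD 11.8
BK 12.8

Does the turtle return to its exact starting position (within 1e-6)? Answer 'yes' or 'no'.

Answer: no

Derivation:
Executing turtle program step by step:
Start: pos=(3,-6), heading=0, pen down
FD 6.9: (3,-6) -> (9.9,-6) [heading=0, draw]
LT 150: heading 0 -> 150
FD 11.8: (9.9,-6) -> (-0.319,-0.1) [heading=150, draw]
BK 12.8: (-0.319,-0.1) -> (10.766,-6.5) [heading=150, draw]
Final: pos=(10.766,-6.5), heading=150, 3 segment(s) drawn

Start position: (3, -6)
Final position: (10.766, -6.5)
Distance = 7.782; >= 1e-6 -> NOT closed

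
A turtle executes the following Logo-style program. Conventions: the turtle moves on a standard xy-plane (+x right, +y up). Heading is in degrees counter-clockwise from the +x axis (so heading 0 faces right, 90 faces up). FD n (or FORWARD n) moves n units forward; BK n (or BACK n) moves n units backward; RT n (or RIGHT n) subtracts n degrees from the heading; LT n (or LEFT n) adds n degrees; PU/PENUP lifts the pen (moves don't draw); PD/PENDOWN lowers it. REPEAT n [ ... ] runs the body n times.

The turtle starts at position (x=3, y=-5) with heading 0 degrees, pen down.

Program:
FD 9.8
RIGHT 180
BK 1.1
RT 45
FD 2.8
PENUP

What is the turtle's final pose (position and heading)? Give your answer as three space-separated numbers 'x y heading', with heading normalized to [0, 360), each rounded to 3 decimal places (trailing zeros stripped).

Answer: 11.92 -3.02 135

Derivation:
Executing turtle program step by step:
Start: pos=(3,-5), heading=0, pen down
FD 9.8: (3,-5) -> (12.8,-5) [heading=0, draw]
RT 180: heading 0 -> 180
BK 1.1: (12.8,-5) -> (13.9,-5) [heading=180, draw]
RT 45: heading 180 -> 135
FD 2.8: (13.9,-5) -> (11.92,-3.02) [heading=135, draw]
PU: pen up
Final: pos=(11.92,-3.02), heading=135, 3 segment(s) drawn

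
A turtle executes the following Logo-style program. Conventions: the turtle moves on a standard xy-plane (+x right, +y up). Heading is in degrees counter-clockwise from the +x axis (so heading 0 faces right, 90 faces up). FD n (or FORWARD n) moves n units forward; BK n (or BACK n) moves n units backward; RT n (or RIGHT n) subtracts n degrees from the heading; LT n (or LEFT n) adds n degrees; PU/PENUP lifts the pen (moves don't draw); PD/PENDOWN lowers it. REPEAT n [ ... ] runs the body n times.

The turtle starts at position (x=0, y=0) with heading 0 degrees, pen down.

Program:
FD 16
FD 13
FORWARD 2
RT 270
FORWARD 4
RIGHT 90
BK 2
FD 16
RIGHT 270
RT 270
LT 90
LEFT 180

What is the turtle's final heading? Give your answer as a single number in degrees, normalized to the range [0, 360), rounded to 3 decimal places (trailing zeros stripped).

Executing turtle program step by step:
Start: pos=(0,0), heading=0, pen down
FD 16: (0,0) -> (16,0) [heading=0, draw]
FD 13: (16,0) -> (29,0) [heading=0, draw]
FD 2: (29,0) -> (31,0) [heading=0, draw]
RT 270: heading 0 -> 90
FD 4: (31,0) -> (31,4) [heading=90, draw]
RT 90: heading 90 -> 0
BK 2: (31,4) -> (29,4) [heading=0, draw]
FD 16: (29,4) -> (45,4) [heading=0, draw]
RT 270: heading 0 -> 90
RT 270: heading 90 -> 180
LT 90: heading 180 -> 270
LT 180: heading 270 -> 90
Final: pos=(45,4), heading=90, 6 segment(s) drawn

Answer: 90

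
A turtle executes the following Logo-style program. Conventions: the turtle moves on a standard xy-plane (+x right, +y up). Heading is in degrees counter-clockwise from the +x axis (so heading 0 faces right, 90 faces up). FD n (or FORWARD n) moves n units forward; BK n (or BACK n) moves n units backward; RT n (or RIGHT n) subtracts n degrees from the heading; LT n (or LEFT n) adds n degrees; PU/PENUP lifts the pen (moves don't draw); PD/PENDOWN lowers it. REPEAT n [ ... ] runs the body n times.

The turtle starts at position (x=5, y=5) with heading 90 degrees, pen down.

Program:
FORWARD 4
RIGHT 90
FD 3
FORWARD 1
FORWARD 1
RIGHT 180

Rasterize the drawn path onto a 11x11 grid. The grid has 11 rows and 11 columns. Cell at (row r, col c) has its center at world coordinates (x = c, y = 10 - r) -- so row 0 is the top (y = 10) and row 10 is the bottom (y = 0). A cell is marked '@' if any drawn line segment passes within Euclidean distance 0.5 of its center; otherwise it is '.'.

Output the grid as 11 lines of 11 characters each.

Answer: ...........
.....@@@@@@
.....@.....
.....@.....
.....@.....
.....@.....
...........
...........
...........
...........
...........

Derivation:
Segment 0: (5,5) -> (5,9)
Segment 1: (5,9) -> (8,9)
Segment 2: (8,9) -> (9,9)
Segment 3: (9,9) -> (10,9)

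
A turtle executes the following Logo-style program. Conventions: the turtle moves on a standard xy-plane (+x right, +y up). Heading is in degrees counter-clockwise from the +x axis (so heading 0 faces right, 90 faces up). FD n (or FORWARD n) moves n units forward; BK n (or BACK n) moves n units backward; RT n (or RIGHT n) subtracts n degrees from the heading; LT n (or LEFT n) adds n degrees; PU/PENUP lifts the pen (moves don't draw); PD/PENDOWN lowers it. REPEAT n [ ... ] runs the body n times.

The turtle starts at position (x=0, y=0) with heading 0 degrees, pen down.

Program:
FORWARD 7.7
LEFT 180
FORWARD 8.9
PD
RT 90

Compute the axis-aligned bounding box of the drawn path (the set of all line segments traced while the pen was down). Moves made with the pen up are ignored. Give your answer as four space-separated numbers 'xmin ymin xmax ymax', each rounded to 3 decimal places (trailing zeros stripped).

Executing turtle program step by step:
Start: pos=(0,0), heading=0, pen down
FD 7.7: (0,0) -> (7.7,0) [heading=0, draw]
LT 180: heading 0 -> 180
FD 8.9: (7.7,0) -> (-1.2,0) [heading=180, draw]
PD: pen down
RT 90: heading 180 -> 90
Final: pos=(-1.2,0), heading=90, 2 segment(s) drawn

Segment endpoints: x in {-1.2, 0, 7.7}, y in {0, 0}
xmin=-1.2, ymin=0, xmax=7.7, ymax=0

Answer: -1.2 0 7.7 0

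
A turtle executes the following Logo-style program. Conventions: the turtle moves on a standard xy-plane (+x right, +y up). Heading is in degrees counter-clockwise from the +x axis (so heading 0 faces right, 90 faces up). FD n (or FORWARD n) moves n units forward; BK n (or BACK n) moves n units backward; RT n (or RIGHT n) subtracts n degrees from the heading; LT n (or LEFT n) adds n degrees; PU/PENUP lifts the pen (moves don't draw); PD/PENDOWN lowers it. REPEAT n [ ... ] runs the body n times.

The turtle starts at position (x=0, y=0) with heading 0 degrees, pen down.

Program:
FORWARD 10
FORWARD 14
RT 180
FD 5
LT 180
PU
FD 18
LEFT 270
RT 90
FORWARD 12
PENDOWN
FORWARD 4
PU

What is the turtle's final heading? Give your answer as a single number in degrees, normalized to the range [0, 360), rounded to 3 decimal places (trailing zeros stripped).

Answer: 180

Derivation:
Executing turtle program step by step:
Start: pos=(0,0), heading=0, pen down
FD 10: (0,0) -> (10,0) [heading=0, draw]
FD 14: (10,0) -> (24,0) [heading=0, draw]
RT 180: heading 0 -> 180
FD 5: (24,0) -> (19,0) [heading=180, draw]
LT 180: heading 180 -> 0
PU: pen up
FD 18: (19,0) -> (37,0) [heading=0, move]
LT 270: heading 0 -> 270
RT 90: heading 270 -> 180
FD 12: (37,0) -> (25,0) [heading=180, move]
PD: pen down
FD 4: (25,0) -> (21,0) [heading=180, draw]
PU: pen up
Final: pos=(21,0), heading=180, 4 segment(s) drawn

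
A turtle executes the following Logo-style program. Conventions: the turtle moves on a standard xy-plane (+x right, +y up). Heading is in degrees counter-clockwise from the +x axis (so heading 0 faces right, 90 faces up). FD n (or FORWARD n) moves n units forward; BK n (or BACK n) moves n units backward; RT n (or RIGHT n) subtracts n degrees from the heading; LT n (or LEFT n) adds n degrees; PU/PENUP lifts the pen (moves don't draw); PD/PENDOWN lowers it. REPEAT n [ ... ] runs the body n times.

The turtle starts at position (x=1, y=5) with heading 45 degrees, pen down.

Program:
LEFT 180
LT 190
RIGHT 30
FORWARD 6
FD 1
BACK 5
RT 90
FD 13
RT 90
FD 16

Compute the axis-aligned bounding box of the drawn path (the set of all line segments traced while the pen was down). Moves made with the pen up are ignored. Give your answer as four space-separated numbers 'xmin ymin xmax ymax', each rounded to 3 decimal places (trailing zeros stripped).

Executing turtle program step by step:
Start: pos=(1,5), heading=45, pen down
LT 180: heading 45 -> 225
LT 190: heading 225 -> 55
RT 30: heading 55 -> 25
FD 6: (1,5) -> (6.438,7.536) [heading=25, draw]
FD 1: (6.438,7.536) -> (7.344,7.958) [heading=25, draw]
BK 5: (7.344,7.958) -> (2.813,5.845) [heading=25, draw]
RT 90: heading 25 -> 295
FD 13: (2.813,5.845) -> (8.307,-5.937) [heading=295, draw]
RT 90: heading 295 -> 205
FD 16: (8.307,-5.937) -> (-6.194,-12.699) [heading=205, draw]
Final: pos=(-6.194,-12.699), heading=205, 5 segment(s) drawn

Segment endpoints: x in {-6.194, 1, 2.813, 6.438, 7.344, 8.307}, y in {-12.699, -5.937, 5, 5.845, 7.536, 7.958}
xmin=-6.194, ymin=-12.699, xmax=8.307, ymax=7.958

Answer: -6.194 -12.699 8.307 7.958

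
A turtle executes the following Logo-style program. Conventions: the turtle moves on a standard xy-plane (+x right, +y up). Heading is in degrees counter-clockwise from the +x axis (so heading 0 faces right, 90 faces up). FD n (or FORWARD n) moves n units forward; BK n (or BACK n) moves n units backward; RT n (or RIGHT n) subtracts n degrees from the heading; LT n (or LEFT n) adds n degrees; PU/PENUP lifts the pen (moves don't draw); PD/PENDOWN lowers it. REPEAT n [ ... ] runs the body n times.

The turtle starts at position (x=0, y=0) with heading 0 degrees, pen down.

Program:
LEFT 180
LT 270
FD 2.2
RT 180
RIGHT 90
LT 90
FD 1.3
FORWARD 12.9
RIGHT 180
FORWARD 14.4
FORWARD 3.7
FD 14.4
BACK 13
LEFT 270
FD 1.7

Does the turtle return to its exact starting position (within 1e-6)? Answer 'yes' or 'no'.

Executing turtle program step by step:
Start: pos=(0,0), heading=0, pen down
LT 180: heading 0 -> 180
LT 270: heading 180 -> 90
FD 2.2: (0,0) -> (0,2.2) [heading=90, draw]
RT 180: heading 90 -> 270
RT 90: heading 270 -> 180
LT 90: heading 180 -> 270
FD 1.3: (0,2.2) -> (0,0.9) [heading=270, draw]
FD 12.9: (0,0.9) -> (0,-12) [heading=270, draw]
RT 180: heading 270 -> 90
FD 14.4: (0,-12) -> (0,2.4) [heading=90, draw]
FD 3.7: (0,2.4) -> (0,6.1) [heading=90, draw]
FD 14.4: (0,6.1) -> (0,20.5) [heading=90, draw]
BK 13: (0,20.5) -> (0,7.5) [heading=90, draw]
LT 270: heading 90 -> 0
FD 1.7: (0,7.5) -> (1.7,7.5) [heading=0, draw]
Final: pos=(1.7,7.5), heading=0, 8 segment(s) drawn

Start position: (0, 0)
Final position: (1.7, 7.5)
Distance = 7.69; >= 1e-6 -> NOT closed

Answer: no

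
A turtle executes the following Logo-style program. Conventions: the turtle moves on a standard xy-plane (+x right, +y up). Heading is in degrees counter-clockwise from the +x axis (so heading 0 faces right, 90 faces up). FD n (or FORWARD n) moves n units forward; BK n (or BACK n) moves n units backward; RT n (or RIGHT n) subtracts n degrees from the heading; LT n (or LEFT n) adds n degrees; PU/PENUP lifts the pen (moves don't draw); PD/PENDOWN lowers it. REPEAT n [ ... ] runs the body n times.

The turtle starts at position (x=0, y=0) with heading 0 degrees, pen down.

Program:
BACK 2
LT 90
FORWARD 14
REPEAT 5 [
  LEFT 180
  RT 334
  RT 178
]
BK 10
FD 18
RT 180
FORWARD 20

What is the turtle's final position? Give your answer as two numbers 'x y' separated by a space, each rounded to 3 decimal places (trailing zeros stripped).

Answer: 5.713 23.193

Derivation:
Executing turtle program step by step:
Start: pos=(0,0), heading=0, pen down
BK 2: (0,0) -> (-2,0) [heading=0, draw]
LT 90: heading 0 -> 90
FD 14: (-2,0) -> (-2,14) [heading=90, draw]
REPEAT 5 [
  -- iteration 1/5 --
  LT 180: heading 90 -> 270
  RT 334: heading 270 -> 296
  RT 178: heading 296 -> 118
  -- iteration 2/5 --
  LT 180: heading 118 -> 298
  RT 334: heading 298 -> 324
  RT 178: heading 324 -> 146
  -- iteration 3/5 --
  LT 180: heading 146 -> 326
  RT 334: heading 326 -> 352
  RT 178: heading 352 -> 174
  -- iteration 4/5 --
  LT 180: heading 174 -> 354
  RT 334: heading 354 -> 20
  RT 178: heading 20 -> 202
  -- iteration 5/5 --
  LT 180: heading 202 -> 22
  RT 334: heading 22 -> 48
  RT 178: heading 48 -> 230
]
BK 10: (-2,14) -> (4.428,21.66) [heading=230, draw]
FD 18: (4.428,21.66) -> (-7.142,7.872) [heading=230, draw]
RT 180: heading 230 -> 50
FD 20: (-7.142,7.872) -> (5.713,23.193) [heading=50, draw]
Final: pos=(5.713,23.193), heading=50, 5 segment(s) drawn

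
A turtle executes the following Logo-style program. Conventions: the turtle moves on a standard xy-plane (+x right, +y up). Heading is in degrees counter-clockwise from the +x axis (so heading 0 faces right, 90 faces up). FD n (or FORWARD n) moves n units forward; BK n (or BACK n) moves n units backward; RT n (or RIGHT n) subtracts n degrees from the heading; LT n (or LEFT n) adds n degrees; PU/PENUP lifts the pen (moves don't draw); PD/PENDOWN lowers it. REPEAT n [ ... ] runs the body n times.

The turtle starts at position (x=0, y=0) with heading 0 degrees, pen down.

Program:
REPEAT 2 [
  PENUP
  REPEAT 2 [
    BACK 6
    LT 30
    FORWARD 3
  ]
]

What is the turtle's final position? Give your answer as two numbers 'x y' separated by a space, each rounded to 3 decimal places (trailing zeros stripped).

Answer: -11.598 -4.5

Derivation:
Executing turtle program step by step:
Start: pos=(0,0), heading=0, pen down
REPEAT 2 [
  -- iteration 1/2 --
  PU: pen up
  REPEAT 2 [
    -- iteration 1/2 --
    BK 6: (0,0) -> (-6,0) [heading=0, move]
    LT 30: heading 0 -> 30
    FD 3: (-6,0) -> (-3.402,1.5) [heading=30, move]
    -- iteration 2/2 --
    BK 6: (-3.402,1.5) -> (-8.598,-1.5) [heading=30, move]
    LT 30: heading 30 -> 60
    FD 3: (-8.598,-1.5) -> (-7.098,1.098) [heading=60, move]
  ]
  -- iteration 2/2 --
  PU: pen up
  REPEAT 2 [
    -- iteration 1/2 --
    BK 6: (-7.098,1.098) -> (-10.098,-4.098) [heading=60, move]
    LT 30: heading 60 -> 90
    FD 3: (-10.098,-4.098) -> (-10.098,-1.098) [heading=90, move]
    -- iteration 2/2 --
    BK 6: (-10.098,-1.098) -> (-10.098,-7.098) [heading=90, move]
    LT 30: heading 90 -> 120
    FD 3: (-10.098,-7.098) -> (-11.598,-4.5) [heading=120, move]
  ]
]
Final: pos=(-11.598,-4.5), heading=120, 0 segment(s) drawn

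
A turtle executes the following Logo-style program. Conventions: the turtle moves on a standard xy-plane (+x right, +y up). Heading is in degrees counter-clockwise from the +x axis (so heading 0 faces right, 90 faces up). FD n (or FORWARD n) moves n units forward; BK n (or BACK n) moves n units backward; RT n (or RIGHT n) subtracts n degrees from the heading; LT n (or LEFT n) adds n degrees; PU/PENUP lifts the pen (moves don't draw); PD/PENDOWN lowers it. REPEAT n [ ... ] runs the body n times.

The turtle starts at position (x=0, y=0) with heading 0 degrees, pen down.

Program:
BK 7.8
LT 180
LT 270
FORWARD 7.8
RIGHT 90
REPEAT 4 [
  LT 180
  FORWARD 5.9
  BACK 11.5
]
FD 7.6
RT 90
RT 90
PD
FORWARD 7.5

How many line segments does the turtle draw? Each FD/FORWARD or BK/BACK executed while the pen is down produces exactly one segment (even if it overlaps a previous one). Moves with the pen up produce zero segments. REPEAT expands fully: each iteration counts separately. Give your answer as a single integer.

Executing turtle program step by step:
Start: pos=(0,0), heading=0, pen down
BK 7.8: (0,0) -> (-7.8,0) [heading=0, draw]
LT 180: heading 0 -> 180
LT 270: heading 180 -> 90
FD 7.8: (-7.8,0) -> (-7.8,7.8) [heading=90, draw]
RT 90: heading 90 -> 0
REPEAT 4 [
  -- iteration 1/4 --
  LT 180: heading 0 -> 180
  FD 5.9: (-7.8,7.8) -> (-13.7,7.8) [heading=180, draw]
  BK 11.5: (-13.7,7.8) -> (-2.2,7.8) [heading=180, draw]
  -- iteration 2/4 --
  LT 180: heading 180 -> 0
  FD 5.9: (-2.2,7.8) -> (3.7,7.8) [heading=0, draw]
  BK 11.5: (3.7,7.8) -> (-7.8,7.8) [heading=0, draw]
  -- iteration 3/4 --
  LT 180: heading 0 -> 180
  FD 5.9: (-7.8,7.8) -> (-13.7,7.8) [heading=180, draw]
  BK 11.5: (-13.7,7.8) -> (-2.2,7.8) [heading=180, draw]
  -- iteration 4/4 --
  LT 180: heading 180 -> 0
  FD 5.9: (-2.2,7.8) -> (3.7,7.8) [heading=0, draw]
  BK 11.5: (3.7,7.8) -> (-7.8,7.8) [heading=0, draw]
]
FD 7.6: (-7.8,7.8) -> (-0.2,7.8) [heading=0, draw]
RT 90: heading 0 -> 270
RT 90: heading 270 -> 180
PD: pen down
FD 7.5: (-0.2,7.8) -> (-7.7,7.8) [heading=180, draw]
Final: pos=(-7.7,7.8), heading=180, 12 segment(s) drawn
Segments drawn: 12

Answer: 12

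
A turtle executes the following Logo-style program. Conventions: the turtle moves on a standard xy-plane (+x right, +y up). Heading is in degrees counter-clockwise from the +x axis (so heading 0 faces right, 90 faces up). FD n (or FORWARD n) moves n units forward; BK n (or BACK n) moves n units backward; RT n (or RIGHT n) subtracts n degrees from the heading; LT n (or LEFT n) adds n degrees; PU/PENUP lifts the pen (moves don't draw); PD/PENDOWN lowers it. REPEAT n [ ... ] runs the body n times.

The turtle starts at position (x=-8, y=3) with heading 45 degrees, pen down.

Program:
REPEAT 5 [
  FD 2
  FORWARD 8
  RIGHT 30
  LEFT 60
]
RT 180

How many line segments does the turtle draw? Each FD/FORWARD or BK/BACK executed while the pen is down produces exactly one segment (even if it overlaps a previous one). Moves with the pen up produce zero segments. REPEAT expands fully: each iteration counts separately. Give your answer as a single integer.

Answer: 10

Derivation:
Executing turtle program step by step:
Start: pos=(-8,3), heading=45, pen down
REPEAT 5 [
  -- iteration 1/5 --
  FD 2: (-8,3) -> (-6.586,4.414) [heading=45, draw]
  FD 8: (-6.586,4.414) -> (-0.929,10.071) [heading=45, draw]
  RT 30: heading 45 -> 15
  LT 60: heading 15 -> 75
  -- iteration 2/5 --
  FD 2: (-0.929,10.071) -> (-0.411,12.003) [heading=75, draw]
  FD 8: (-0.411,12.003) -> (1.659,19.73) [heading=75, draw]
  RT 30: heading 75 -> 45
  LT 60: heading 45 -> 105
  -- iteration 3/5 --
  FD 2: (1.659,19.73) -> (1.142,21.662) [heading=105, draw]
  FD 8: (1.142,21.662) -> (-0.929,29.39) [heading=105, draw]
  RT 30: heading 105 -> 75
  LT 60: heading 75 -> 135
  -- iteration 4/5 --
  FD 2: (-0.929,29.39) -> (-2.343,30.804) [heading=135, draw]
  FD 8: (-2.343,30.804) -> (-8,36.461) [heading=135, draw]
  RT 30: heading 135 -> 105
  LT 60: heading 105 -> 165
  -- iteration 5/5 --
  FD 2: (-8,36.461) -> (-9.932,36.978) [heading=165, draw]
  FD 8: (-9.932,36.978) -> (-17.659,39.049) [heading=165, draw]
  RT 30: heading 165 -> 135
  LT 60: heading 135 -> 195
]
RT 180: heading 195 -> 15
Final: pos=(-17.659,39.049), heading=15, 10 segment(s) drawn
Segments drawn: 10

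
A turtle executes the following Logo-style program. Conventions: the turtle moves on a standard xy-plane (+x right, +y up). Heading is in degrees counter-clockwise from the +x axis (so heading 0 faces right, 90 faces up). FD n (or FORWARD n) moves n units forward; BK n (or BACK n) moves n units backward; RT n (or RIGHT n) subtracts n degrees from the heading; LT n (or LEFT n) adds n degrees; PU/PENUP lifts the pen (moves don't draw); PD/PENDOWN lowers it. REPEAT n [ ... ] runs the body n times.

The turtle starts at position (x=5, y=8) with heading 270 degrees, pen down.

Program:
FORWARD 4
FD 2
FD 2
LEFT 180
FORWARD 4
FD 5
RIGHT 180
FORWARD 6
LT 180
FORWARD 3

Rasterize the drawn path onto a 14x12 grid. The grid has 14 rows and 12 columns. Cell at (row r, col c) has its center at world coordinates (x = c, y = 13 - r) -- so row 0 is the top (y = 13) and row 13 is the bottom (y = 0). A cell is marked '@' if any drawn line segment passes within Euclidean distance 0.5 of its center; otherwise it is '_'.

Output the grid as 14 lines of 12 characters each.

Answer: ____________
____________
____________
____________
_____@______
_____@______
_____@______
_____@______
_____@______
_____@______
_____@______
_____@______
_____@______
_____@______

Derivation:
Segment 0: (5,8) -> (5,4)
Segment 1: (5,4) -> (5,2)
Segment 2: (5,2) -> (5,0)
Segment 3: (5,0) -> (5,4)
Segment 4: (5,4) -> (5,9)
Segment 5: (5,9) -> (5,3)
Segment 6: (5,3) -> (5,6)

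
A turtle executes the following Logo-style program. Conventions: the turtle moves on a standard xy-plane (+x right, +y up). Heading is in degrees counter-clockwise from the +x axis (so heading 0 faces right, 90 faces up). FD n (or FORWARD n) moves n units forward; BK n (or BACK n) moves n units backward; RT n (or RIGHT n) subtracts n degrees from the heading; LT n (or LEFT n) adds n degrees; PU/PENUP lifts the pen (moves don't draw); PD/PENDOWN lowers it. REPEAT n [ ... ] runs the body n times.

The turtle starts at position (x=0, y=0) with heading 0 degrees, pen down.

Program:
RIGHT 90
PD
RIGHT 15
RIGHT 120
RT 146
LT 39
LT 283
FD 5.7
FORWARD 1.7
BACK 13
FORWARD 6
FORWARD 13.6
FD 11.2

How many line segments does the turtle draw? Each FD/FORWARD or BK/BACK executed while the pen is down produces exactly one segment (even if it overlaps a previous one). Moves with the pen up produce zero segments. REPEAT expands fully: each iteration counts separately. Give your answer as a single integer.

Answer: 6

Derivation:
Executing turtle program step by step:
Start: pos=(0,0), heading=0, pen down
RT 90: heading 0 -> 270
PD: pen down
RT 15: heading 270 -> 255
RT 120: heading 255 -> 135
RT 146: heading 135 -> 349
LT 39: heading 349 -> 28
LT 283: heading 28 -> 311
FD 5.7: (0,0) -> (3.74,-4.302) [heading=311, draw]
FD 1.7: (3.74,-4.302) -> (4.855,-5.585) [heading=311, draw]
BK 13: (4.855,-5.585) -> (-3.674,4.226) [heading=311, draw]
FD 6: (-3.674,4.226) -> (0.262,-0.302) [heading=311, draw]
FD 13.6: (0.262,-0.302) -> (9.185,-10.566) [heading=311, draw]
FD 11.2: (9.185,-10.566) -> (16.533,-19.019) [heading=311, draw]
Final: pos=(16.533,-19.019), heading=311, 6 segment(s) drawn
Segments drawn: 6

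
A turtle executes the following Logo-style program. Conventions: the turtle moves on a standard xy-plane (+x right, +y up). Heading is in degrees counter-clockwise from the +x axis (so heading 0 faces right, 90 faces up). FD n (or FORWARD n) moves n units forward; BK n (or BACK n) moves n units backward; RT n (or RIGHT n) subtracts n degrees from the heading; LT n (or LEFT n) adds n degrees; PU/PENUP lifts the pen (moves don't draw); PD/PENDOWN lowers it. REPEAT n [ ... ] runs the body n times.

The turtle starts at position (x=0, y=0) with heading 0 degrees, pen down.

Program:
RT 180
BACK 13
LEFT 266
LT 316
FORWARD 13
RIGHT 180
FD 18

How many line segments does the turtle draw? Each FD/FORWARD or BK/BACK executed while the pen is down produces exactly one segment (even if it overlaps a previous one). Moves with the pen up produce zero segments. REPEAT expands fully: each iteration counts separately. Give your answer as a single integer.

Answer: 3

Derivation:
Executing turtle program step by step:
Start: pos=(0,0), heading=0, pen down
RT 180: heading 0 -> 180
BK 13: (0,0) -> (13,0) [heading=180, draw]
LT 266: heading 180 -> 86
LT 316: heading 86 -> 42
FD 13: (13,0) -> (22.661,8.699) [heading=42, draw]
RT 180: heading 42 -> 222
FD 18: (22.661,8.699) -> (9.284,-3.346) [heading=222, draw]
Final: pos=(9.284,-3.346), heading=222, 3 segment(s) drawn
Segments drawn: 3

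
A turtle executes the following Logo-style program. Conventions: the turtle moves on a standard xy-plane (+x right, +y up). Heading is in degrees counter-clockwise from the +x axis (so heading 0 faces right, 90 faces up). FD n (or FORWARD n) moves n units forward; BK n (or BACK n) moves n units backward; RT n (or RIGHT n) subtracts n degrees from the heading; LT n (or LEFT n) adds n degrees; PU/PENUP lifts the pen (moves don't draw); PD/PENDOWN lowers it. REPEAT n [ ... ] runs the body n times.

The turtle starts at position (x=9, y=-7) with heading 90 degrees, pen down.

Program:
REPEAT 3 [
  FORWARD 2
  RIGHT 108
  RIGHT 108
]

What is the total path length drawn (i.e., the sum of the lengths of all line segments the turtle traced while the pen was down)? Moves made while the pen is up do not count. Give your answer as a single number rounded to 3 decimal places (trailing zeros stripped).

Answer: 6

Derivation:
Executing turtle program step by step:
Start: pos=(9,-7), heading=90, pen down
REPEAT 3 [
  -- iteration 1/3 --
  FD 2: (9,-7) -> (9,-5) [heading=90, draw]
  RT 108: heading 90 -> 342
  RT 108: heading 342 -> 234
  -- iteration 2/3 --
  FD 2: (9,-5) -> (7.824,-6.618) [heading=234, draw]
  RT 108: heading 234 -> 126
  RT 108: heading 126 -> 18
  -- iteration 3/3 --
  FD 2: (7.824,-6.618) -> (9.727,-6) [heading=18, draw]
  RT 108: heading 18 -> 270
  RT 108: heading 270 -> 162
]
Final: pos=(9.727,-6), heading=162, 3 segment(s) drawn

Segment lengths:
  seg 1: (9,-7) -> (9,-5), length = 2
  seg 2: (9,-5) -> (7.824,-6.618), length = 2
  seg 3: (7.824,-6.618) -> (9.727,-6), length = 2
Total = 6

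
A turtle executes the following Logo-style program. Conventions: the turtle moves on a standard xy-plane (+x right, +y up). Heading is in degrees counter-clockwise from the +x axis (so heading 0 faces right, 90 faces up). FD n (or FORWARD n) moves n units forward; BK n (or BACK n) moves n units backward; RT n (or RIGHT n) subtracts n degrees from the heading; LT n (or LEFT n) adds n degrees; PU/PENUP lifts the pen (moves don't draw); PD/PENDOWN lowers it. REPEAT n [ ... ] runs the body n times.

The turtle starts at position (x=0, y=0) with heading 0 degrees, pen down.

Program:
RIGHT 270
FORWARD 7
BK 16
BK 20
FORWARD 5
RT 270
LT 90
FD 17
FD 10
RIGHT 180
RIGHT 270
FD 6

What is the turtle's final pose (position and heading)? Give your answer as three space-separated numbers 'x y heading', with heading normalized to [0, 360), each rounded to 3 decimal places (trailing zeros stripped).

Answer: -6 -51 180

Derivation:
Executing turtle program step by step:
Start: pos=(0,0), heading=0, pen down
RT 270: heading 0 -> 90
FD 7: (0,0) -> (0,7) [heading=90, draw]
BK 16: (0,7) -> (0,-9) [heading=90, draw]
BK 20: (0,-9) -> (0,-29) [heading=90, draw]
FD 5: (0,-29) -> (0,-24) [heading=90, draw]
RT 270: heading 90 -> 180
LT 90: heading 180 -> 270
FD 17: (0,-24) -> (0,-41) [heading=270, draw]
FD 10: (0,-41) -> (0,-51) [heading=270, draw]
RT 180: heading 270 -> 90
RT 270: heading 90 -> 180
FD 6: (0,-51) -> (-6,-51) [heading=180, draw]
Final: pos=(-6,-51), heading=180, 7 segment(s) drawn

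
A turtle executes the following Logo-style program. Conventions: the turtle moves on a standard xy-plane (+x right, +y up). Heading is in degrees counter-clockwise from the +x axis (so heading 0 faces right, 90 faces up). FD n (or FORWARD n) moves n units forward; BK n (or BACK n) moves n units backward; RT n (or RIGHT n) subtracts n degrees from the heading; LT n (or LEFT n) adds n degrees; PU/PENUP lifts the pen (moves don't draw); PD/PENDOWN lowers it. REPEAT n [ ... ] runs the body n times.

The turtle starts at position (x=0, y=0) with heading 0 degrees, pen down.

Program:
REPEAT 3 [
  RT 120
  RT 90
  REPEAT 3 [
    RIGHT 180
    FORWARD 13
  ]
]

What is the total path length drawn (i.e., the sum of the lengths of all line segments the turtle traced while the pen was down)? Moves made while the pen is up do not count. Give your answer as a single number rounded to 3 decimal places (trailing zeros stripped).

Answer: 117

Derivation:
Executing turtle program step by step:
Start: pos=(0,0), heading=0, pen down
REPEAT 3 [
  -- iteration 1/3 --
  RT 120: heading 0 -> 240
  RT 90: heading 240 -> 150
  REPEAT 3 [
    -- iteration 1/3 --
    RT 180: heading 150 -> 330
    FD 13: (0,0) -> (11.258,-6.5) [heading=330, draw]
    -- iteration 2/3 --
    RT 180: heading 330 -> 150
    FD 13: (11.258,-6.5) -> (0,0) [heading=150, draw]
    -- iteration 3/3 --
    RT 180: heading 150 -> 330
    FD 13: (0,0) -> (11.258,-6.5) [heading=330, draw]
  ]
  -- iteration 2/3 --
  RT 120: heading 330 -> 210
  RT 90: heading 210 -> 120
  REPEAT 3 [
    -- iteration 1/3 --
    RT 180: heading 120 -> 300
    FD 13: (11.258,-6.5) -> (17.758,-17.758) [heading=300, draw]
    -- iteration 2/3 --
    RT 180: heading 300 -> 120
    FD 13: (17.758,-17.758) -> (11.258,-6.5) [heading=120, draw]
    -- iteration 3/3 --
    RT 180: heading 120 -> 300
    FD 13: (11.258,-6.5) -> (17.758,-17.758) [heading=300, draw]
  ]
  -- iteration 3/3 --
  RT 120: heading 300 -> 180
  RT 90: heading 180 -> 90
  REPEAT 3 [
    -- iteration 1/3 --
    RT 180: heading 90 -> 270
    FD 13: (17.758,-17.758) -> (17.758,-30.758) [heading=270, draw]
    -- iteration 2/3 --
    RT 180: heading 270 -> 90
    FD 13: (17.758,-30.758) -> (17.758,-17.758) [heading=90, draw]
    -- iteration 3/3 --
    RT 180: heading 90 -> 270
    FD 13: (17.758,-17.758) -> (17.758,-30.758) [heading=270, draw]
  ]
]
Final: pos=(17.758,-30.758), heading=270, 9 segment(s) drawn

Segment lengths:
  seg 1: (0,0) -> (11.258,-6.5), length = 13
  seg 2: (11.258,-6.5) -> (0,0), length = 13
  seg 3: (0,0) -> (11.258,-6.5), length = 13
  seg 4: (11.258,-6.5) -> (17.758,-17.758), length = 13
  seg 5: (17.758,-17.758) -> (11.258,-6.5), length = 13
  seg 6: (11.258,-6.5) -> (17.758,-17.758), length = 13
  seg 7: (17.758,-17.758) -> (17.758,-30.758), length = 13
  seg 8: (17.758,-30.758) -> (17.758,-17.758), length = 13
  seg 9: (17.758,-17.758) -> (17.758,-30.758), length = 13
Total = 117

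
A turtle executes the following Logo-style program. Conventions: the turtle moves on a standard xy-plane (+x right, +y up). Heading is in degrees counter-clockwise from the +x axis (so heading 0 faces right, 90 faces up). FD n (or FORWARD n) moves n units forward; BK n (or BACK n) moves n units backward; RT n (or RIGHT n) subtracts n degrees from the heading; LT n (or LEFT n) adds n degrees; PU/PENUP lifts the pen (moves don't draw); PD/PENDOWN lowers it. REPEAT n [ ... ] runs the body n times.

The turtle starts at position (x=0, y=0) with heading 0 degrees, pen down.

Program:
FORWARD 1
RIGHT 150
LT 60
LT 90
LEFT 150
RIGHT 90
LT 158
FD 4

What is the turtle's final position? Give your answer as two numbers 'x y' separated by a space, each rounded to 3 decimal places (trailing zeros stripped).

Answer: -2.152 -2.463

Derivation:
Executing turtle program step by step:
Start: pos=(0,0), heading=0, pen down
FD 1: (0,0) -> (1,0) [heading=0, draw]
RT 150: heading 0 -> 210
LT 60: heading 210 -> 270
LT 90: heading 270 -> 0
LT 150: heading 0 -> 150
RT 90: heading 150 -> 60
LT 158: heading 60 -> 218
FD 4: (1,0) -> (-2.152,-2.463) [heading=218, draw]
Final: pos=(-2.152,-2.463), heading=218, 2 segment(s) drawn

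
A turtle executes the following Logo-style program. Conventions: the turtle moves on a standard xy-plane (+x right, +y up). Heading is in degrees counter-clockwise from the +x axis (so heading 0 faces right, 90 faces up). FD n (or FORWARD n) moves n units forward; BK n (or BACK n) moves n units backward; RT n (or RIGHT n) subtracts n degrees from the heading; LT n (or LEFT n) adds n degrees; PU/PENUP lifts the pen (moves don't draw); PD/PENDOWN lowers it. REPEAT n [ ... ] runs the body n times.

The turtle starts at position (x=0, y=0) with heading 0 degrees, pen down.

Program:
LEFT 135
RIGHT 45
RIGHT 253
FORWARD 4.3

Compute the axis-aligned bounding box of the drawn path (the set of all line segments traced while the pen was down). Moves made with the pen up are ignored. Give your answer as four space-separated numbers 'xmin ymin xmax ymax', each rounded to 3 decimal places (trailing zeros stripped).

Answer: -4.112 -1.257 0 0

Derivation:
Executing turtle program step by step:
Start: pos=(0,0), heading=0, pen down
LT 135: heading 0 -> 135
RT 45: heading 135 -> 90
RT 253: heading 90 -> 197
FD 4.3: (0,0) -> (-4.112,-1.257) [heading=197, draw]
Final: pos=(-4.112,-1.257), heading=197, 1 segment(s) drawn

Segment endpoints: x in {-4.112, 0}, y in {-1.257, 0}
xmin=-4.112, ymin=-1.257, xmax=0, ymax=0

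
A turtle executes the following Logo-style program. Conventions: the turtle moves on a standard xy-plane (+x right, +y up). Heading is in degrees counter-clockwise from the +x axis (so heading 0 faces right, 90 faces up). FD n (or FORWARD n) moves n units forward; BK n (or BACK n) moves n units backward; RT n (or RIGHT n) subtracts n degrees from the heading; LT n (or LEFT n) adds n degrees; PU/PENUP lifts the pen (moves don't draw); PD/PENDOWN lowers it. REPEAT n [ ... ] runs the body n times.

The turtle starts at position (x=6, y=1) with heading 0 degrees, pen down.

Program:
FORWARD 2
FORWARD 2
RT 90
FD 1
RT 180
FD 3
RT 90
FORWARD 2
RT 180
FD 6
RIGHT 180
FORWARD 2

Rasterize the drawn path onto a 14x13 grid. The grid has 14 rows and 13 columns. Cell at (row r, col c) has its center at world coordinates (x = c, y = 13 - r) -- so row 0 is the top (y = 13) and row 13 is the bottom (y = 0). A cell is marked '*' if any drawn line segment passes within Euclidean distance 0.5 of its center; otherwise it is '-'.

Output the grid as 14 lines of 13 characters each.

Answer: -------------
-------------
-------------
-------------
-------------
-------------
-------------
-------------
-------------
-------------
------*******
----------*--
------*****--
----------*--

Derivation:
Segment 0: (6,1) -> (8,1)
Segment 1: (8,1) -> (10,1)
Segment 2: (10,1) -> (10,0)
Segment 3: (10,0) -> (10,3)
Segment 4: (10,3) -> (12,3)
Segment 5: (12,3) -> (6,3)
Segment 6: (6,3) -> (8,3)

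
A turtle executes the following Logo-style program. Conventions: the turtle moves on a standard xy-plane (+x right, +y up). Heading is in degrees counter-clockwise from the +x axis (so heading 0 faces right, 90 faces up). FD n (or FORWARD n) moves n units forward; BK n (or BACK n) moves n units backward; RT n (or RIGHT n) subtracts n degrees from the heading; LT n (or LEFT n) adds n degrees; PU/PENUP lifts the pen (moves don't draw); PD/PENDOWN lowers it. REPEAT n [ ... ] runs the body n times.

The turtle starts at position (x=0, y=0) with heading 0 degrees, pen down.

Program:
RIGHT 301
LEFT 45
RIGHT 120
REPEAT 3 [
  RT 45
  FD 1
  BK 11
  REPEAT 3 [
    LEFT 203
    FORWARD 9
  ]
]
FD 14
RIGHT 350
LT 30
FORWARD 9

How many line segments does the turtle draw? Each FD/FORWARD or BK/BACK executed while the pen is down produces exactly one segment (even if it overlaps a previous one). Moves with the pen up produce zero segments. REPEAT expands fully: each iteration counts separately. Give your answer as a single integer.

Executing turtle program step by step:
Start: pos=(0,0), heading=0, pen down
RT 301: heading 0 -> 59
LT 45: heading 59 -> 104
RT 120: heading 104 -> 344
REPEAT 3 [
  -- iteration 1/3 --
  RT 45: heading 344 -> 299
  FD 1: (0,0) -> (0.485,-0.875) [heading=299, draw]
  BK 11: (0.485,-0.875) -> (-4.848,8.746) [heading=299, draw]
  REPEAT 3 [
    -- iteration 1/3 --
    LT 203: heading 299 -> 142
    FD 9: (-4.848,8.746) -> (-11.94,14.287) [heading=142, draw]
    -- iteration 2/3 --
    LT 203: heading 142 -> 345
    FD 9: (-11.94,14.287) -> (-3.247,11.958) [heading=345, draw]
    -- iteration 3/3 --
    LT 203: heading 345 -> 188
    FD 9: (-3.247,11.958) -> (-12.159,10.705) [heading=188, draw]
  ]
  -- iteration 2/3 --
  RT 45: heading 188 -> 143
  FD 1: (-12.159,10.705) -> (-12.958,11.307) [heading=143, draw]
  BK 11: (-12.958,11.307) -> (-4.173,4.687) [heading=143, draw]
  REPEAT 3 [
    -- iteration 1/3 --
    LT 203: heading 143 -> 346
    FD 9: (-4.173,4.687) -> (4.56,2.51) [heading=346, draw]
    -- iteration 2/3 --
    LT 203: heading 346 -> 189
    FD 9: (4.56,2.51) -> (-4.329,1.102) [heading=189, draw]
    -- iteration 3/3 --
    LT 203: heading 189 -> 32
    FD 9: (-4.329,1.102) -> (3.303,5.871) [heading=32, draw]
  ]
  -- iteration 3/3 --
  RT 45: heading 32 -> 347
  FD 1: (3.303,5.871) -> (4.277,5.646) [heading=347, draw]
  BK 11: (4.277,5.646) -> (-6.441,8.121) [heading=347, draw]
  REPEAT 3 [
    -- iteration 1/3 --
    LT 203: heading 347 -> 190
    FD 9: (-6.441,8.121) -> (-15.304,6.558) [heading=190, draw]
    -- iteration 2/3 --
    LT 203: heading 190 -> 33
    FD 9: (-15.304,6.558) -> (-7.756,11.46) [heading=33, draw]
    -- iteration 3/3 --
    LT 203: heading 33 -> 236
    FD 9: (-7.756,11.46) -> (-12.789,3.998) [heading=236, draw]
  ]
]
FD 14: (-12.789,3.998) -> (-20.617,-7.608) [heading=236, draw]
RT 350: heading 236 -> 246
LT 30: heading 246 -> 276
FD 9: (-20.617,-7.608) -> (-19.677,-16.559) [heading=276, draw]
Final: pos=(-19.677,-16.559), heading=276, 17 segment(s) drawn
Segments drawn: 17

Answer: 17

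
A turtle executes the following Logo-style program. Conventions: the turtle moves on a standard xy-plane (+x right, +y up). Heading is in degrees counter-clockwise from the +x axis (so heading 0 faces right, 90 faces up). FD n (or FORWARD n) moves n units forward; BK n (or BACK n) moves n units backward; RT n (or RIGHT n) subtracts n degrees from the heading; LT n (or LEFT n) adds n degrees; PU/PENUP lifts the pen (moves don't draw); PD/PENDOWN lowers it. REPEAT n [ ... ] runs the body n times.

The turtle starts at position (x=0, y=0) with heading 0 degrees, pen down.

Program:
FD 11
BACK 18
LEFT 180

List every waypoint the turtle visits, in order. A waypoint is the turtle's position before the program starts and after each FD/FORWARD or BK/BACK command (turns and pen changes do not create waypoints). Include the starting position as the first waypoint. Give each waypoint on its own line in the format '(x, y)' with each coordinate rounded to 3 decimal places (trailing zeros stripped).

Answer: (0, 0)
(11, 0)
(-7, 0)

Derivation:
Executing turtle program step by step:
Start: pos=(0,0), heading=0, pen down
FD 11: (0,0) -> (11,0) [heading=0, draw]
BK 18: (11,0) -> (-7,0) [heading=0, draw]
LT 180: heading 0 -> 180
Final: pos=(-7,0), heading=180, 2 segment(s) drawn
Waypoints (3 total):
(0, 0)
(11, 0)
(-7, 0)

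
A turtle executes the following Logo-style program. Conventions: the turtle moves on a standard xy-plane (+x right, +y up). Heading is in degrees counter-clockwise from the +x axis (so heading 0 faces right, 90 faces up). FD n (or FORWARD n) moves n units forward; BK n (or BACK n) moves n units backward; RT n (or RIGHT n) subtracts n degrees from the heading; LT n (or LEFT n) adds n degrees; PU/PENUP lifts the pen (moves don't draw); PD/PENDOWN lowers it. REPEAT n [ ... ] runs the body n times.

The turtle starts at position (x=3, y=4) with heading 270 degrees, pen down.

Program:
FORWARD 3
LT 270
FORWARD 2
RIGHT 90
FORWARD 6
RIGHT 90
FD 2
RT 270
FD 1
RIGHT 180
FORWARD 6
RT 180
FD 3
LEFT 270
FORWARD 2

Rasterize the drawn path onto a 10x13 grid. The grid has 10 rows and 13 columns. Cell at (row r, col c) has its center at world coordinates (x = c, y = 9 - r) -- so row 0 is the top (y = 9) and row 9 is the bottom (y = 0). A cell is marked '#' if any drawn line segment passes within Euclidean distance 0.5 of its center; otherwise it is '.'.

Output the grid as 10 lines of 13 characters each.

Segment 0: (3,4) -> (3,1)
Segment 1: (3,1) -> (1,1)
Segment 2: (1,1) -> (1,7)
Segment 3: (1,7) -> (3,7)
Segment 4: (3,7) -> (3,8)
Segment 5: (3,8) -> (3,2)
Segment 6: (3,2) -> (3,5)
Segment 7: (3,5) -> (5,5)

Answer: .............
...#.........
.###.........
.#.#.........
.#.###.......
.#.#.........
.#.#.........
.#.#.........
.###.........
.............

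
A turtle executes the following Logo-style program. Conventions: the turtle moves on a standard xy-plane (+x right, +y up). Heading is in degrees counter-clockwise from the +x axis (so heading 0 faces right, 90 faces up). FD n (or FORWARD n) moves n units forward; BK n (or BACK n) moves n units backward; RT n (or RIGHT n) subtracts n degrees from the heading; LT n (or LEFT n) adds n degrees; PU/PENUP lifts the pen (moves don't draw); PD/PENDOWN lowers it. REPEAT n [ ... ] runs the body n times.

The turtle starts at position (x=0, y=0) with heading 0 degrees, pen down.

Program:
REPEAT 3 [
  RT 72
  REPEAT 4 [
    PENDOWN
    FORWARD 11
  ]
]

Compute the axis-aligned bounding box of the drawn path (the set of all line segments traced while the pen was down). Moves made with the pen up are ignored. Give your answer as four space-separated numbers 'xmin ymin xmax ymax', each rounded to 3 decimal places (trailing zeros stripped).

Executing turtle program step by step:
Start: pos=(0,0), heading=0, pen down
REPEAT 3 [
  -- iteration 1/3 --
  RT 72: heading 0 -> 288
  REPEAT 4 [
    -- iteration 1/4 --
    PD: pen down
    FD 11: (0,0) -> (3.399,-10.462) [heading=288, draw]
    -- iteration 2/4 --
    PD: pen down
    FD 11: (3.399,-10.462) -> (6.798,-20.923) [heading=288, draw]
    -- iteration 3/4 --
    PD: pen down
    FD 11: (6.798,-20.923) -> (10.198,-31.385) [heading=288, draw]
    -- iteration 4/4 --
    PD: pen down
    FD 11: (10.198,-31.385) -> (13.597,-41.846) [heading=288, draw]
  ]
  -- iteration 2/3 --
  RT 72: heading 288 -> 216
  REPEAT 4 [
    -- iteration 1/4 --
    PD: pen down
    FD 11: (13.597,-41.846) -> (4.698,-48.312) [heading=216, draw]
    -- iteration 2/4 --
    PD: pen down
    FD 11: (4.698,-48.312) -> (-4.202,-54.778) [heading=216, draw]
    -- iteration 3/4 --
    PD: pen down
    FD 11: (-4.202,-54.778) -> (-13.101,-61.243) [heading=216, draw]
    -- iteration 4/4 --
    PD: pen down
    FD 11: (-13.101,-61.243) -> (-22,-67.709) [heading=216, draw]
  ]
  -- iteration 3/3 --
  RT 72: heading 216 -> 144
  REPEAT 4 [
    -- iteration 1/4 --
    PD: pen down
    FD 11: (-22,-67.709) -> (-30.899,-61.243) [heading=144, draw]
    -- iteration 2/4 --
    PD: pen down
    FD 11: (-30.899,-61.243) -> (-39.798,-54.778) [heading=144, draw]
    -- iteration 3/4 --
    PD: pen down
    FD 11: (-39.798,-54.778) -> (-48.698,-48.312) [heading=144, draw]
    -- iteration 4/4 --
    PD: pen down
    FD 11: (-48.698,-48.312) -> (-57.597,-41.846) [heading=144, draw]
  ]
]
Final: pos=(-57.597,-41.846), heading=144, 12 segment(s) drawn

Segment endpoints: x in {-57.597, -48.698, -39.798, -30.899, -22, -13.101, -4.202, 0, 3.399, 4.698, 6.798, 10.198, 13.597}, y in {-67.709, -61.243, -61.243, -54.778, -54.778, -48.312, -48.312, -41.846, -41.846, -31.385, -20.923, -10.462, 0}
xmin=-57.597, ymin=-67.709, xmax=13.597, ymax=0

Answer: -57.597 -67.709 13.597 0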